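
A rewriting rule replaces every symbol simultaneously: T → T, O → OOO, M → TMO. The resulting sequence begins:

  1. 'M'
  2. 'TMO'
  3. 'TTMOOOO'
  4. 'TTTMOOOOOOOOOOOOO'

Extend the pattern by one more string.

Applying the rule to each of the 17 symbols of TTTMOOOOOOOOOOOOO gives the pieces T T T TMO OOO OOO OOO OOO OOO OOO OOO OOO OOO OOO OOO OOO OOO, which concatenate to the answer.

TTTTMOOOOOOOOOOOOOOOOOOOOOOOOOOOOOOOOOOOOOOOO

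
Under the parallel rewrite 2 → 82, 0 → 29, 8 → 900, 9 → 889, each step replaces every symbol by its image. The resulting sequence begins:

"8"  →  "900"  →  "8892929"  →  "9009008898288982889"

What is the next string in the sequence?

Rewriting the 19 symbols of 9009008898288982889 one by one yields 889 29 29 889 29 29 900 900 889 900 82 900 900 889 900 82 900 900 889; concatenated:

889292988929299009008899008290090088990082900900889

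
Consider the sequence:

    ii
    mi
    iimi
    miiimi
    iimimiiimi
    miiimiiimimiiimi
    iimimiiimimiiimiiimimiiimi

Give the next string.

miiimiiimimiiimiiimimiiimimiiimiiimimiiimi

This is a Fibonacci-style word recurrence s(k) = s(k−2)·s(k−1): e.g. ii·mi = iimi.
So term 8 is miiimiiimimiiimi·iimimiiimimiiimiiimimiiimi.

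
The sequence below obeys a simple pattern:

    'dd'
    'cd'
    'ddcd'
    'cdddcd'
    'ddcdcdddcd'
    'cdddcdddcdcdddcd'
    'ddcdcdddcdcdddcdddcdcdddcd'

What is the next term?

This is a Fibonacci-style word recurrence s(k) = s(k−2)·s(k−1): e.g. dd·cd = ddcd.
Continuing: cdddcdddcdcdddcd · ddcdcdddcdcdddcdddcdcdddcd gives term 8.

cdddcdddcdcdddcdddcdcdddcdcdddcdddcdcdddcd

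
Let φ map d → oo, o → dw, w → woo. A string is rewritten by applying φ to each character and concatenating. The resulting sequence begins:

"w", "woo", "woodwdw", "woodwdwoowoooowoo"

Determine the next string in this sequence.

woodwdwoowoooowoodwdwwoodwdwdwdwwoodwdw

φ(woodwdwoowoooowoo) expands symbol-by-symbol to woo dw dw oo woo oo woo dw dw woo dw dw dw dw woo dw dw; joining the 17 pieces gives the next term.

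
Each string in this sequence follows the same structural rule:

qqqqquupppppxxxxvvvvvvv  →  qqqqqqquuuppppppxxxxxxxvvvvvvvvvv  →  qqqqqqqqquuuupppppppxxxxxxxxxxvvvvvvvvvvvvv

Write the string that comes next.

qqqqqqqqqqquuuuuppppppppxxxxxxxxxxxxxvvvvvvvvvvvvvvvv

Each string has the form q^{2n+1} u^{n} p^{n+3} x^{3n-2} v^{3n+1}, where the shown terms are n = 2, 3, 4.
At n = 5 the blocks have lengths 11, 5, 8, 13, 16.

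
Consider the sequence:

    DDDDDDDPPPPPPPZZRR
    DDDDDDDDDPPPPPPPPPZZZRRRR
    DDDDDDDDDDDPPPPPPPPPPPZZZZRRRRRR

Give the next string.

The n-th term is 2n+3 D's then 2n+3 P's then n Z's then 2n-2 R's, where the shown terms are n = 2, 3, 4.
Setting n = 5 gives 13, 13, 5, 8 characters in each block.

DDDDDDDDDDDDDPPPPPPPPPPPPPZZZZZRRRRRRRR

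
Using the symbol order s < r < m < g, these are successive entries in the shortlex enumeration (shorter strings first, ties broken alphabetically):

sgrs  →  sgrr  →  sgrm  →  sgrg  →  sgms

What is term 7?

sgmm

Stepping forward 2 times from sgms: sgms → sgmr, then the target.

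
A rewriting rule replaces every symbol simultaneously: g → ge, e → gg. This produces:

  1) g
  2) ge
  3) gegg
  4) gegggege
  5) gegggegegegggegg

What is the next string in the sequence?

gegggegegegggegggegggegegegggege

Applying the rule to each of the 16 symbols of gegggegegegggegg gives the pieces ge gg ge ge ge gg ge gg ge gg ge ge ge gg ge ge, which concatenate to the answer.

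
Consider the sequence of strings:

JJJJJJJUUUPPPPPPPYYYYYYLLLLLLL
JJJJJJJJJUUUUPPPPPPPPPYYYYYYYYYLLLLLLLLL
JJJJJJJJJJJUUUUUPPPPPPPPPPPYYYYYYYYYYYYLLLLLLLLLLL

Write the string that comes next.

JJJJJJJJJJJJJUUUUUUPPPPPPPPPPPPPYYYYYYYYYYYYYYYLLLLLLLLLLLLL

Reading off run lengths: J runs 7, 9, 11; U runs 3, 4, 5; P runs 7, 9, 11; Y runs 6, 9, 12; L runs 7, 9, 11 — each is linear in n, where the shown terms are n = 2, 3, 4.
Setting n = 5 gives 13, 6, 13, 15, 13 characters in each block.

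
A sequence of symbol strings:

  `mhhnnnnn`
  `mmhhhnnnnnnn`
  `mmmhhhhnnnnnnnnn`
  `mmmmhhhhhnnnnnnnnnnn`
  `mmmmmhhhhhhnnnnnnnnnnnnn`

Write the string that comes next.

Each string has the form m^{n-1} h^{n} n^{2n+1}, where the shown terms are n = 2, 3, 4, 5, 6.
At n = 7 the blocks have lengths 6, 7, 15.

mmmmmmhhhhhhhnnnnnnnnnnnnnnn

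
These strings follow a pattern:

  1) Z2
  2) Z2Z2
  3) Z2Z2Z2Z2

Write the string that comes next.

Z2Z2Z2Z2Z2Z2Z2Z2

Every step duplicates the string.
So the next term is two copies of Z2Z2Z2Z2.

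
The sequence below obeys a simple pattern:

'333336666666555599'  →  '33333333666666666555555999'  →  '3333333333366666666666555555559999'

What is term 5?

The n-th term is 3n-1 3's then 2n+3 6's then 2n 5's then n 9's, where the shown terms are n = 2, 3, 4.
Setting n = 6 gives 17, 15, 12, 6 characters in each block.

33333333333333333666666666666666555555555555999999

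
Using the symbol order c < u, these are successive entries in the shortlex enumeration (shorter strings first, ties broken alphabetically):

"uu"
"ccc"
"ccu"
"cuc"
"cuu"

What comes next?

Find the rightmost character of cuu below u, bump it to the next letter, and reset everything to its right to c.

ucc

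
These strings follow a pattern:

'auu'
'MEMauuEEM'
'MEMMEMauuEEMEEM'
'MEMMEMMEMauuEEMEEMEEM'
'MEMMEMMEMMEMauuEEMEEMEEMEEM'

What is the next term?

s(k+1) = MEM·s(k)·EEM, so each term gains MEM as a prefix and EEM as a suffix.
Applying this once more to MEMMEMMEMMEMauuEEMEEMEEMEEM:

MEMMEMMEMMEMMEMauuEEMEEMEEMEEMEEM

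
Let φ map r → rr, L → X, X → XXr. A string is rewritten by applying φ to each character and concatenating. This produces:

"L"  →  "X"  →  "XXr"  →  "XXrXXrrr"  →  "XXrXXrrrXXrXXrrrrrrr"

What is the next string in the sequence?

XXrXXrrrXXrXXrrrrrrrXXrXXrrrXXrXXrrrrrrrrrrrrrrr

Replace each of the 20 characters of XXrXXrrrXXrXXrrrrrrr in place — XXr XXr rr XXr XXr rr rr rr XXr XXr rr XXr XXr rr rr rr rr rr rr rr — and concatenate.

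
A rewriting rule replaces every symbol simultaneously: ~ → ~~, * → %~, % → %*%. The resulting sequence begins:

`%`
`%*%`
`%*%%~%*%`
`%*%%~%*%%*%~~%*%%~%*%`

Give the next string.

%*%%~%*%%*%~~%*%%~%*%%*%%~%*%~~~~%*%%~%*%%*%~~%*%%~%*%

φ(%*%%~%*%%*%~~%*%%~%*%) expands symbol-by-symbol to %*% %~ %*% %*% ~~ %*% %~ %*% %*% %~ %*% ~~ ~~ %*% %~ %*% %*% ~~ %*% %~ %*%; joining the 21 pieces gives the next term.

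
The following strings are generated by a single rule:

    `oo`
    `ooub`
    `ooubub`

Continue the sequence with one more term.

Each term is the previous one with ub appended.
One more step from ooubub gives the answer.

ooububub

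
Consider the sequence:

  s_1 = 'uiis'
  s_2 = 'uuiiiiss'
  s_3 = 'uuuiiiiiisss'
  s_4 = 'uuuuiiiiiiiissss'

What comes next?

uuuuuiiiiiiiiiisssss

Reading off run lengths: u runs 1, 2, 3, 4; i runs 2, 4, 6, 8; s runs 1, 2, 3, 4 — each is linear in n (n = 1, 2, …).
At n = 5 the blocks have lengths 5, 10, 5.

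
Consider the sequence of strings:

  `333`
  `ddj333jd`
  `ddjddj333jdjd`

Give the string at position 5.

ddjddjddjddj333jdjdjdjd

Each term wraps the previous one in ddj on the left and jd on the right.
From ddjddj333jdjd, 2 further steps: ddjddj333jdjd → ddjddjddj333jdjdjd → (answer).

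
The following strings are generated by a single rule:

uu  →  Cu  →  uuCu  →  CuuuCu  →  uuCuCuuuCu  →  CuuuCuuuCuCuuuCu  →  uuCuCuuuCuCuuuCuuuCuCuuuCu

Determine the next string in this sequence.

From term 3 onward, concatenate the second-to-last term with the last: uu·Cu = uuCu, Cu·uuCu = CuuuCu, …
So term 8 is CuuuCuuuCuCuuuCu·uuCuCuuuCuCuuuCuuuCuCuuuCu.

CuuuCuuuCuCuuuCuuuCuCuuuCuCuuuCuuuCuCuuuCu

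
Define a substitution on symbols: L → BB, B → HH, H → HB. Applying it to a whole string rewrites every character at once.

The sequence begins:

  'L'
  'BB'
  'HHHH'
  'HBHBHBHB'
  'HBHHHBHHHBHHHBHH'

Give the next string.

Replace each of the 16 characters of HBHHHBHHHBHHHBHH in place — HB HH HB HB HB HH HB HB HB HH HB HB HB HH HB HB — and concatenate.

HBHHHBHBHBHHHBHBHBHHHBHBHBHHHBHB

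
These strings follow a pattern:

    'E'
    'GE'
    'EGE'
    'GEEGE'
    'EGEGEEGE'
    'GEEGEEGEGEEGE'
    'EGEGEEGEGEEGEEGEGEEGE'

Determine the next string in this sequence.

From term 3 onward, concatenate the second-to-last term with the last: E·GE = EGE, GE·EGE = GEEGE, …
The next term joins GEEGEEGEGEEGE and EGEGEEGEGEEGEEGEGEEGE.

GEEGEEGEGEEGEEGEGEEGEGEEGEEGEGEEGE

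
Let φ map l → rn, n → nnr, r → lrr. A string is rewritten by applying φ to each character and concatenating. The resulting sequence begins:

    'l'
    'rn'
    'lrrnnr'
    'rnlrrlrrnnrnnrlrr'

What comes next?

Applying the rule to each of the 17 symbols of rnlrrlrrnnrnnrlrr gives the pieces lrr nnr rn lrr lrr rn lrr lrr nnr nnr lrr nnr nnr lrr rn lrr lrr, which concatenate to the answer.

lrrnnrrnlrrlrrrnlrrlrrnnrnnrlrrnnrnnrlrrrnlrrlrr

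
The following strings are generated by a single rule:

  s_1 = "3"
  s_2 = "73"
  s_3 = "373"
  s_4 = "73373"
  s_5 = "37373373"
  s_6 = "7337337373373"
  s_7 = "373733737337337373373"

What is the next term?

Each term (from the third on) is the two preceding terms concatenated in order: term 3 = 3·73 = 373.
Continuing: 7337337373373 · 373733737337337373373 gives term 8.

7337337373373373733737337337373373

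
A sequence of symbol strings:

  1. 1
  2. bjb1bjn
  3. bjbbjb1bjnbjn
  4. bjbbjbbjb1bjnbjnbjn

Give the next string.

s(k+1) = bjb·s(k)·bjn, so each term gains bjb as a prefix and bjn as a suffix.
One more step from bjbbjbbjb1bjnbjnbjn gives the answer.

bjbbjbbjbbjb1bjnbjnbjnbjn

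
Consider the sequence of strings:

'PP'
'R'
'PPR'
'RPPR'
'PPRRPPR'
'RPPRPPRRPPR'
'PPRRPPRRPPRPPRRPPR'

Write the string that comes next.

RPPRPPRRPPRPPRRPPRRPPRPPRRPPR

This is a Fibonacci-style word recurrence s(k) = s(k−2)·s(k−1): e.g. PP·R = PPR.
So term 8 is RPPRPPRRPPR·PPRRPPRRPPRPPRRPPR.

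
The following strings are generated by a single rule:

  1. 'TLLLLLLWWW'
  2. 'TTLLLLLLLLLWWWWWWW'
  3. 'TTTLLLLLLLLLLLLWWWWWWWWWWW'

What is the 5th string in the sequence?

Each string has the form T^{n} L^{3n+3} W^{4n-1} (n = 1, 2, …).
Setting n = 5 gives 5, 18, 19 characters in each block.

TTTTTLLLLLLLLLLLLLLLLLLWWWWWWWWWWWWWWWWWWW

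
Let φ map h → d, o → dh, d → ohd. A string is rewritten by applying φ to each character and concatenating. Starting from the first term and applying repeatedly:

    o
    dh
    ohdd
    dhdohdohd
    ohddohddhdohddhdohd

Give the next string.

dhdohdohddhdohdohddohddhdohdohddohddhdohd

Applying the rule to each of the 19 symbols of ohddohddhdohddhdohd gives the pieces dh d ohd ohd dh d ohd ohd d ohd dh d ohd ohd d ohd dh d ohd, which concatenate to the answer.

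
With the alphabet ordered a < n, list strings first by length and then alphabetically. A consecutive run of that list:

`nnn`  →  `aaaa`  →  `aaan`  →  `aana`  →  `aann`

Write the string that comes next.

anaa

The successor of aann increments the rightmost position that isn't already n and resets every position after it to a.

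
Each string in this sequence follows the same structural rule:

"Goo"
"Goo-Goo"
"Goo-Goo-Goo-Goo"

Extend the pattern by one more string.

Goo-Goo-Goo-Goo-Goo-Goo-Goo-Goo

s(k+1) = s(k)·-·s(k) — each term doubles the last with '-' between the halves.
One more doubling of Goo-Goo-Goo-Goo gives the answer.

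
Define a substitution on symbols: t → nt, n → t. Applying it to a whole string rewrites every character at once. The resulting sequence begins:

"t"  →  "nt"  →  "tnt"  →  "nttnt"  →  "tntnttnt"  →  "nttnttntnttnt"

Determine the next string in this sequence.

tntnttntnttnttntnttnt

Applying the rule to each of the 13 symbols of nttnttntnttnt gives the pieces t nt nt t nt nt t nt t nt nt t nt, which concatenate to the answer.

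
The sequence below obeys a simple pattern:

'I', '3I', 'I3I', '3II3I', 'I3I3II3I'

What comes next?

3II3II3I3II3I

From term 3 onward, concatenate the second-to-last term with the last: I·3I = I3I, 3I·I3I = 3II3I, …
So term 6 is 3II3I·I3I3II3I.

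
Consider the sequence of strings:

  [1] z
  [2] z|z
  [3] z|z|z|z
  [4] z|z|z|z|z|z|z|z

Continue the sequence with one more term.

Each string is two copies of the previous one joined by '|'.
So the next term is two copies of z|z|z|z|z|z|z|z with '|' between the halves.

z|z|z|z|z|z|z|z|z|z|z|z|z|z|z|z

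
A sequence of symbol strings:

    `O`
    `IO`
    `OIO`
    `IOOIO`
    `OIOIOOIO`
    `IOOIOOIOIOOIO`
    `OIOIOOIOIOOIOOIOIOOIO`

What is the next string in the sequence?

IOOIOOIOIOOIOOIOIOOIOIOOIOOIOIOOIO

This is a Fibonacci-style word recurrence s(k) = s(k−2)·s(k−1): e.g. O·IO = OIO.
The next term joins IOOIOOIOIOOIO and OIOIOOIOIOOIOOIOIOOIO.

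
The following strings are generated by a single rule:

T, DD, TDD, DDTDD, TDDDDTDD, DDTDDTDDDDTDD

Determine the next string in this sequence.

This is a Fibonacci-style word recurrence s(k) = s(k−2)·s(k−1): e.g. T·DD = TDD.
Continuing: TDDDDTDD · DDTDDTDDDDTDD gives term 7.

TDDDDTDDDDTDDTDDDDTDD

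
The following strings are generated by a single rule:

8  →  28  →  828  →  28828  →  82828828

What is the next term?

2882882828828

From term 3 onward, concatenate the second-to-last term with the last: 8·28 = 828, 28·828 = 28828, …
The next term joins 28828 and 82828828.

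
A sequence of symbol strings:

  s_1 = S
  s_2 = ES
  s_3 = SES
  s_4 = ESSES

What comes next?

SESESSES

This is a Fibonacci-style word recurrence s(k) = s(k−2)·s(k−1): e.g. S·ES = SES.
Continuing: SES · ESSES gives term 5.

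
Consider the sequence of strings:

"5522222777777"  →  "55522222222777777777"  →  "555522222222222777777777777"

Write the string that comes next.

Each string has the form 5^{n+1} 2^{3n+2} 7^{3n+3} (n = 1, 2, …).
Setting n = 4 gives 5, 14, 15 characters in each block.

5555522222222222222777777777777777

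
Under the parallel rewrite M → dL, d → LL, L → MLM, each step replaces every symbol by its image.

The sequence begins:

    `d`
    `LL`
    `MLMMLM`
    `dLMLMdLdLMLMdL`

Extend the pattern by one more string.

φ(dLMLMdLdLMLMdL) expands symbol-by-symbol to LL MLM dL MLM dL LL MLM LL MLM dL MLM dL LL MLM; joining the 14 pieces gives the next term.

LLMLMdLMLMdLLLMLMLLMLMdLMLMdLLLMLM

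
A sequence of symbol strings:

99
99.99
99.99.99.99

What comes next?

Each string is two copies of the previous one joined by '.'.
One more doubling of 99.99.99.99 gives the answer.

99.99.99.99.99.99.99.99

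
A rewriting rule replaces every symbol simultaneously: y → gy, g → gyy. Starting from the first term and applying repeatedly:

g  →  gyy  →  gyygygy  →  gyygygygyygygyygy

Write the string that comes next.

gyygygygyygygyygygyygygygyygygyygygygyygy

φ(gyygygygyygygyygy) expands symbol-by-symbol to gyy gy gy gyy gy gyy gy gyy gy gy gyy gy gyy gy gy gyy gy; joining the 17 pieces gives the next term.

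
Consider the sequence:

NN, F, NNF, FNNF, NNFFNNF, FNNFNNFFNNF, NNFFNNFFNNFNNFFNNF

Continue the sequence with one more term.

FNNFNNFFNNFNNFFNNFFNNFNNFFNNF

Each term (from the third on) is the two preceding terms concatenated in order: term 3 = NN·F = NNF.
So term 8 is FNNFNNFFNNF·NNFFNNFFNNFNNFFNNF.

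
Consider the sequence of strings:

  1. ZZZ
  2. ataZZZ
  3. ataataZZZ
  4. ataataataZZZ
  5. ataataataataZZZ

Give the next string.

The strings grow by a fixed prefix ata each time.
Applying this once more to ataataataataZZZ:

ataataataataataZZZ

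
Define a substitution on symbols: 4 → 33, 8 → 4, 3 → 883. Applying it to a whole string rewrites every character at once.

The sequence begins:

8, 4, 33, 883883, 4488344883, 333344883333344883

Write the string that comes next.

Rewriting the 18 symbols of 333344883333344883 one by one yields 883 883 883 883 33 33 4 4 883 883 883 883 883 33 33 4 4 883; concatenated:

883883883883333344883883883883883333344883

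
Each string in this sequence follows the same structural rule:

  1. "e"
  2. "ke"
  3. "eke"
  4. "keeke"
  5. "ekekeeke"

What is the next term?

From term 3 onward, concatenate the second-to-last term with the last: e·ke = eke, ke·eke = keeke, …
So term 6 is keeke·ekekeeke.

keekeekekeeke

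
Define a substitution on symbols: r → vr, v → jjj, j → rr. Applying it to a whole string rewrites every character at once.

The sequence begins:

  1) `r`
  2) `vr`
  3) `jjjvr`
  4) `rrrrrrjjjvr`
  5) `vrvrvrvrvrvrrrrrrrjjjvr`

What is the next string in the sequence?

jjjvrjjjvrjjjvrjjjvrjjjvrjjjvrvrvrvrvrvrvrrrrrrrjjjvr

Applying the rule to each of the 23 symbols of vrvrvrvrvrvrrrrrrrjjjvr gives the pieces jjj vr jjj vr jjj vr jjj vr jjj vr jjj vr vr vr vr vr vr vr rr rr rr jjj vr, which concatenate to the answer.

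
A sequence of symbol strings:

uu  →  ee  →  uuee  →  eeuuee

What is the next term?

uueeeeuuee

From term 3 onward, concatenate the second-to-last term with the last: uu·ee = uuee, ee·uuee = eeuuee, …
So term 5 is uuee·eeuuee.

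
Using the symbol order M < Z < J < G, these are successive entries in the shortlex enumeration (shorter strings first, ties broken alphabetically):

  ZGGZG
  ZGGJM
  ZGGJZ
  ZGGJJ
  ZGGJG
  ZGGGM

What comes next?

Treat ZGGGM as a base-4 numeral over the given alphabet and add one, carrying through any trailing G's.

ZGGGZ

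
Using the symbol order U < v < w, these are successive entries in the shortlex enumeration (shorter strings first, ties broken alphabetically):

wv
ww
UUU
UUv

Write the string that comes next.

The successor of UUv increments the rightmost position that isn't already w and resets every position after it to U.

UUw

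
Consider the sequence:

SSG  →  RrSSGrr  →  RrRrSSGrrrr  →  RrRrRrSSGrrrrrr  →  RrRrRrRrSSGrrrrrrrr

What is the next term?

RrRrRrRrRrSSGrrrrrrrrrr

Every step adds Rr to the front and rr to the end of the previous string.
So the next term is Rr·RrRrRrRrSSGrrrrrrrr·rr.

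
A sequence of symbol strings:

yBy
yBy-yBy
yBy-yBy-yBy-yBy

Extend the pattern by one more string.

yBy-yBy-yBy-yBy-yBy-yBy-yBy-yBy

Every step duplicates the string with '-' between the halves.
One more doubling of yBy-yBy-yBy-yBy gives the answer.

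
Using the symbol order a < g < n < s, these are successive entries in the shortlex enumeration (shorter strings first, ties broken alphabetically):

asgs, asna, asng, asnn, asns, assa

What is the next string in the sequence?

The successor of assa increments the rightmost position that isn't already s and resets every position after it to a.

assg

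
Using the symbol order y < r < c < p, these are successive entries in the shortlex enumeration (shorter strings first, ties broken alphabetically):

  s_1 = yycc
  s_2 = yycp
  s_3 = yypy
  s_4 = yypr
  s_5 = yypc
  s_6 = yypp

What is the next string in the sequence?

Find the rightmost character of yypp below p, bump it to the next letter, and reset everything to its right to y.

yryy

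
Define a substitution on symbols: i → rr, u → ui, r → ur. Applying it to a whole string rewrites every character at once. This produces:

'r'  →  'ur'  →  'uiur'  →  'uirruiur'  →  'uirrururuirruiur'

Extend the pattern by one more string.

uirrururuiuruiuruirrururuirruiur

Applying the rule to each of the 16 symbols of uirrururuirruiur gives the pieces ui rr ur ur ui ur ui ur ui rr ur ur ui rr ui ur, which concatenate to the answer.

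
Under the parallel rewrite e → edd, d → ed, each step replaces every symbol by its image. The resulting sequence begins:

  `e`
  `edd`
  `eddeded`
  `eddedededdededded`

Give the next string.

eddedededdededdededdedededdededdedededded

φ(eddedededdededded) expands symbol-by-symbol to edd ed ed edd ed edd ed edd ed ed edd ed edd ed ed edd ed; joining the 17 pieces gives the next term.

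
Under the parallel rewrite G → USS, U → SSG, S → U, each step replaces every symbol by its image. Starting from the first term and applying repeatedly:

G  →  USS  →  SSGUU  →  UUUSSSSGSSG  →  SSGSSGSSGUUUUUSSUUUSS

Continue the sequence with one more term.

Applying the rule to each of the 21 symbols of SSGSSGSSGUUUUUSSUUUSS gives the pieces U U USS U U USS U U USS SSG SSG SSG SSG SSG U U SSG SSG SSG U U, which concatenate to the answer.

UUUSSUUUSSUUUSSSSGSSGSSGSSGSSGUUSSGSSGSSGUU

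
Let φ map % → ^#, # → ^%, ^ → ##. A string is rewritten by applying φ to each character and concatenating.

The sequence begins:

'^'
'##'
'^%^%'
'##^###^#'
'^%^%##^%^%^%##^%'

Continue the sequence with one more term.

Applying the rule to each of the 16 symbols of ^%^%##^%^%^%##^% gives the pieces ## ^# ## ^# ^% ^% ## ^# ## ^# ## ^# ^% ^% ## ^#, which concatenate to the answer.

##^###^#^%^%##^###^###^#^%^%##^#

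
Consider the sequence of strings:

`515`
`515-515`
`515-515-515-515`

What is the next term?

515-515-515-515-515-515-515-515

Every step duplicates the string with '-' between the halves.
One more doubling of 515-515-515-515 gives the answer.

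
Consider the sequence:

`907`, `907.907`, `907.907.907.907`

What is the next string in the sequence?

907.907.907.907.907.907.907.907

s(k+1) = s(k)·.·s(k) — each term doubles the last with '.' between the halves.
One more doubling of 907.907.907.907 gives the answer.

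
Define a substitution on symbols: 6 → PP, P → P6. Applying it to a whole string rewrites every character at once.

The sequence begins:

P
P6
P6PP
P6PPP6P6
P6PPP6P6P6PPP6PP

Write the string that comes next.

Rewriting the 16 symbols of P6PPP6P6P6PPP6PP one by one yields P6 PP P6 P6 P6 PP P6 PP P6 PP P6 P6 P6 PP P6 P6; concatenated:

P6PPP6P6P6PPP6PPP6PPP6P6P6PPP6P6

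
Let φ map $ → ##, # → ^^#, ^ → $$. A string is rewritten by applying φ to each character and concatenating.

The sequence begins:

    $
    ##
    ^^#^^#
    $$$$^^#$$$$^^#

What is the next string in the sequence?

Replace each of the 14 characters of $$$$^^#$$$$^^# in place — ## ## ## ## $$ $$ ^^# ## ## ## ## $$ $$ ^^# — and concatenate.

########$$$$^^#########$$$$^^#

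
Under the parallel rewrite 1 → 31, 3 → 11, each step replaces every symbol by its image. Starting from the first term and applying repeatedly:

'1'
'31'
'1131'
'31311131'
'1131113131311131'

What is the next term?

31311131313111311131113131311131

Applying the rule to each of the 16 symbols of 1131113131311131 gives the pieces 31 31 11 31 31 31 11 31 11 31 11 31 31 31 11 31, which concatenate to the answer.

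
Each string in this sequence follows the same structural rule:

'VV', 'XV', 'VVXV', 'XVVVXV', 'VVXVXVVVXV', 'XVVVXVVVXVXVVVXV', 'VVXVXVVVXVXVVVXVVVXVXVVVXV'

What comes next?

XVVVXVVVXVXVVVXVVVXVXVVVXVXVVVXVVVXVXVVVXV

From term 3 onward, concatenate the second-to-last term with the last: VV·XV = VVXV, XV·VVXV = XVVVXV, …
Continuing: XVVVXVVVXVXVVVXV · VVXVXVVVXVXVVVXVVVXVXVVVXV gives term 8.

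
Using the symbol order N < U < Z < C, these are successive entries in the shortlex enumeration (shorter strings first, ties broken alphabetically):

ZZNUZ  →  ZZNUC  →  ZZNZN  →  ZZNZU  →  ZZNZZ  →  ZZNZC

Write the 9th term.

Continuing the enumeration 3 steps past ZZNZC: ZZNZC → ZZNCN → ZZNCU → (answer).

ZZNCZ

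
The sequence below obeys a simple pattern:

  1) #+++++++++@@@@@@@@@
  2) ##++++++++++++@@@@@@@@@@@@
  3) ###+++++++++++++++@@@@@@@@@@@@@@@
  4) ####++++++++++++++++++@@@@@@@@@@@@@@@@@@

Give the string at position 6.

Each string has the form #^{n-2} +^{3n} @^{3n}, where the shown terms are n = 3, 4, 5, 6.
At n = 8 the blocks have lengths 6, 24, 24.

######++++++++++++++++++++++++@@@@@@@@@@@@@@@@@@@@@@@@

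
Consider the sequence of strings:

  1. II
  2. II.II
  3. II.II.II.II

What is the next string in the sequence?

II.II.II.II.II.II.II.II

s(k+1) = s(k)·.·s(k) — each term doubles the last with '.' between the halves.
So the next term is two copies of II.II.II.II with '.' between the halves.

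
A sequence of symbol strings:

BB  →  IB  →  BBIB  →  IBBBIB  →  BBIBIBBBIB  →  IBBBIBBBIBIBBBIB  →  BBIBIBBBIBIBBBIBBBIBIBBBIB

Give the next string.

From term 3 onward, concatenate the second-to-last term with the last: BB·IB = BBIB, IB·BBIB = IBBBIB, …
The next term joins IBBBIBBBIBIBBBIB and BBIBIBBBIBIBBBIBBBIBIBBBIB.

IBBBIBBBIBIBBBIBBBIBIBBBIBIBBBIBBBIBIBBBIB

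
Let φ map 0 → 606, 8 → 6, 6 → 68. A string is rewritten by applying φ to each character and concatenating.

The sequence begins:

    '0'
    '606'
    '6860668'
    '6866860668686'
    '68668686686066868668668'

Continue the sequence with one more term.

686686866866868668606686866866868668686

φ(68668686686066868668668) expands symbol-by-symbol to 68 6 68 68 6 68 6 68 68 6 68 606 68 68 6 68 6 68 68 6 68 68 6; joining the 23 pieces gives the next term.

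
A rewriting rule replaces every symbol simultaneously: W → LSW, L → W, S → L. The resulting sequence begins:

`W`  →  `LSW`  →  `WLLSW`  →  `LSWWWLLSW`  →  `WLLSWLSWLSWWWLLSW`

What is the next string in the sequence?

Rewriting the 17 symbols of WLLSWLSWLSWWWLLSW one by one yields LSW W W L LSW W L LSW W L LSW LSW LSW W W L LSW; concatenated:

LSWWWLLSWWLLSWWLLSWLSWLSWWWLLSW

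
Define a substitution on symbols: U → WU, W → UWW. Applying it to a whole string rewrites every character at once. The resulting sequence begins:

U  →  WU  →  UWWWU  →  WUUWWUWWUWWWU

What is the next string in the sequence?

φ(WUUWWUWWUWWWU) expands symbol-by-symbol to UWW WU WU UWW UWW WU UWW UWW WU UWW UWW UWW WU; joining the 13 pieces gives the next term.

UWWWUWUUWWUWWWUUWWUWWWUUWWUWWUWWWU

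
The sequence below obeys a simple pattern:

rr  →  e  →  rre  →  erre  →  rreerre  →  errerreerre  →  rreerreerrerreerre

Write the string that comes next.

errerreerrerreerreerrerreerre

Each term (from the third on) is the two preceding terms concatenated in order: term 3 = rr·e = rre.
Continuing: errerreerre · rreerreerrerreerre gives term 8.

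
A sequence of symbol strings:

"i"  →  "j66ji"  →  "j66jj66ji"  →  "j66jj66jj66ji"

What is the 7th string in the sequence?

j66jj66jj66jj66jj66jj66ji

The strings grow by a fixed prefix j66j each time.
From j66jj66jj66ji, 3 further steps: j66jj66jj66ji → j66jj66jj66jj66ji → j66jj66jj66jj66jj66ji → (answer).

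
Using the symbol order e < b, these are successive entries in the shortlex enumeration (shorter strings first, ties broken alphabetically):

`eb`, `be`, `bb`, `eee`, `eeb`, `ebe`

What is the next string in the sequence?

The successor of ebe increments the rightmost position that isn't already b and resets every position after it to e.

ebb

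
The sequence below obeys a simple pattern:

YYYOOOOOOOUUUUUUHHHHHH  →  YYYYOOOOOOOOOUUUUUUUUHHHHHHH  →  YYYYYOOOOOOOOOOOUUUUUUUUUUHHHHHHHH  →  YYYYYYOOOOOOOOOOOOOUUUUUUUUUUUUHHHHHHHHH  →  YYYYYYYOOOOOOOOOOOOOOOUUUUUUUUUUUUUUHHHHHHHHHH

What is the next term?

Reading off run lengths: Y runs 3, 4, 5, 6, 7; O runs 7, 9, 11, 13, 15; U runs 6, 8, 10, 12, 14; H runs 6, 7, 8, 9, 10 — each is linear in n, where the shown terms are n = 3, 4, 5, 6, 7.
For the next term, n = 8, so the run lengths are 8, 17, 16, 11.

YYYYYYYYOOOOOOOOOOOOOOOOOUUUUUUUUUUUUUUUUHHHHHHHHHHH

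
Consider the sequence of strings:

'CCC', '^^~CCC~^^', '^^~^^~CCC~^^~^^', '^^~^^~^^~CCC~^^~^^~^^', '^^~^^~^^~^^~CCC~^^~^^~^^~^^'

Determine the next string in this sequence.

^^~^^~^^~^^~^^~CCC~^^~^^~^^~^^~^^

s(k+1) = ^^~·s(k)·~^^, so each term gains ^^~ as a prefix and ~^^ as a suffix.
So the next term is ^^~·^^~^^~^^~^^~CCC~^^~^^~^^~^^·~^^.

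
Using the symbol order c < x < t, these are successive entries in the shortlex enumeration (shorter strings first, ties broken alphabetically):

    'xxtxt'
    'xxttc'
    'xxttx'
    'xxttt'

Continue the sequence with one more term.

Find the rightmost character of xxttt below t, bump it to the next letter, and reset everything to its right to c.

xtccc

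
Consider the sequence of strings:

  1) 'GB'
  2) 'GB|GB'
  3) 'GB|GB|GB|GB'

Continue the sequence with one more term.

s(k+1) = s(k)·|·s(k) — each term doubles the last with '|' between the halves.
Doubling GB|GB|GB|GB with '|' between the halves:

GB|GB|GB|GB|GB|GB|GB|GB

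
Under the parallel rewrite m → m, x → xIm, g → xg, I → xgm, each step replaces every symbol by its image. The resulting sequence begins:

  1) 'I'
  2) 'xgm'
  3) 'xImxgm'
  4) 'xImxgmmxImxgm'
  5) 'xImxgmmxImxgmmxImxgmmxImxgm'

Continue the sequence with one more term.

Replace each of the 27 characters of xImxgmmxImxgmmxImxgmmxImxgm in place — xIm xgm m xIm xg m m xIm xgm m xIm xg m m xIm xgm m xIm xg m m xIm xgm m xIm xg m — and concatenate.

xImxgmmxImxgmmxImxgmmxImxgmmxImxgmmxImxgmmxImxgmmxImxgm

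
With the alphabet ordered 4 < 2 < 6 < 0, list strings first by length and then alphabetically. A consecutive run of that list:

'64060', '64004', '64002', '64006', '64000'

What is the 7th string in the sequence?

62442

Continuing the enumeration 2 steps past 64000: 64000 → 62444 → (answer).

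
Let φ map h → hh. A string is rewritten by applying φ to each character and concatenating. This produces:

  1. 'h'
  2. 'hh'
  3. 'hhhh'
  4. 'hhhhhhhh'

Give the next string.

hhhhhhhhhhhhhhhh

Rewriting each symbol of hhhhhhhh: h→hh, h→hh, h→hh, h→hh, h→hh, h→hh, h→hh, h→hh, which concatenates to hh hh hh hh hh hh hh hh.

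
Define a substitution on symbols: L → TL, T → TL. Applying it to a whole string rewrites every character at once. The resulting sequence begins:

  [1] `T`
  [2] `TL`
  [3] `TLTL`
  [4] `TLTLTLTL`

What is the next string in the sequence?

Rewriting each symbol of TLTLTLTL: T→TL, L→TL, T→TL, L→TL, T→TL, L→TL, T→TL, L→TL, which concatenates to TL TL TL TL TL TL TL TL.

TLTLTLTLTLTLTLTL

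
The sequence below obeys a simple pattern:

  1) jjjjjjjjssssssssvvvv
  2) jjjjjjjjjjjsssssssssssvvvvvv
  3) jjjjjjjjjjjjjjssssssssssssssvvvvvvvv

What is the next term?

Reading off run lengths: j runs 8, 11, 14; s runs 8, 11, 14; v runs 4, 6, 8 — each is linear in n, where the shown terms are n = 2, 3, 4.
For the next term, n = 5, so the run lengths are 17, 17, 10.

jjjjjjjjjjjjjjjjjsssssssssssssssssvvvvvvvvvv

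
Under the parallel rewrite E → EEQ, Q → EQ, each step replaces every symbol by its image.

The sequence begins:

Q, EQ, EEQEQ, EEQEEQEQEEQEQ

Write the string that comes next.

EEQEEQEQEEQEEQEQEEQEQEEQEEQEQEEQEQ

Applying the rule to each of the 13 symbols of EEQEEQEQEEQEQ gives the pieces EEQ EEQ EQ EEQ EEQ EQ EEQ EQ EEQ EEQ EQ EEQ EQ, which concatenate to the answer.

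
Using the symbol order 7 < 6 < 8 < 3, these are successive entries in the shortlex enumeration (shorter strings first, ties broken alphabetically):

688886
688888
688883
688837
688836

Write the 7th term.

Advancing 2 positions from 688836 through 688836 → 688838 reaches term 7.

688833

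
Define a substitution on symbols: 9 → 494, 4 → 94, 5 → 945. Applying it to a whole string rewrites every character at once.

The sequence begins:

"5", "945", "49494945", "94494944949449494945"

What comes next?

Replace each of the 20 characters of 94494944949449494945 in place — 494 94 94 494 94 494 94 94 494 94 494 94 94 494 94 494 94 494 94 945 — and concatenate.

4949494494944949494494944949494494944949449494945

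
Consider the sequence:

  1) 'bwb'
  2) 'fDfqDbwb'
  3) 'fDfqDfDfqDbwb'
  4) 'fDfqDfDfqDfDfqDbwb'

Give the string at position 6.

Each term is the previous one with fDfqD prepended.
From fDfqDfDfqDfDfqDbwb, 2 further steps: fDfqDfDfqDfDfqDbwb → fDfqDfDfqDfDfqDfDfqDbwb → (answer).

fDfqDfDfqDfDfqDfDfqDfDfqDbwb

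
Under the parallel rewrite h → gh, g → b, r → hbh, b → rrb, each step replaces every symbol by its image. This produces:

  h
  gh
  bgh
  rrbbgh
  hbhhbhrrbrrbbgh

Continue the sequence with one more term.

ghrrbghghrrbghhbhhbhrrbhbhhbhrrbrrbbgh

φ(hbhhbhrrbrrbbgh) expands symbol-by-symbol to gh rrb gh gh rrb gh hbh hbh rrb hbh hbh rrb rrb b gh; joining the 15 pieces gives the next term.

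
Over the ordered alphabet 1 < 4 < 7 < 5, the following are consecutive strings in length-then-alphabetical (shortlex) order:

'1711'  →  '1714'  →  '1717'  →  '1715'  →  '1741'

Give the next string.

1744

The successor of 1741 increments the rightmost position that isn't already 5 and resets every position after it to 1.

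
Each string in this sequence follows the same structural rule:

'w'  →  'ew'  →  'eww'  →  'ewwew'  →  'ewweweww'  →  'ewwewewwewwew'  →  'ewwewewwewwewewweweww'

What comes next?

ewwewewwewwewewwewewwewwewewwewwew

This is a Fibonacci-style word recurrence s(k) = s(k−1)·s(k−2): e.g. ew·w = eww.
The next term joins ewwewewwewwewewweweww and ewwewewwewwew.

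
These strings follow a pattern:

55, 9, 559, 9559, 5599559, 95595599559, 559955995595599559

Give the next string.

From term 3 onward, concatenate the second-to-last term with the last: 55·9 = 559, 9·559 = 9559, …
The next term joins 95595599559 and 559955995595599559.

95595599559559955995595599559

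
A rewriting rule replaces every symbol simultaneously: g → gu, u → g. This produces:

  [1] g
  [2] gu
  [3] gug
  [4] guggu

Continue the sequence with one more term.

Rewriting each symbol of guggu: g→gu, u→g, g→gu, g→gu, u→g, which concatenates to gu g gu gu g.

guggugug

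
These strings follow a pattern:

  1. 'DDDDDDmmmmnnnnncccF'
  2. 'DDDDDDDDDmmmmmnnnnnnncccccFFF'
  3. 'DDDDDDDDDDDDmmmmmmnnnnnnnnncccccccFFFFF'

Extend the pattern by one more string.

DDDDDDDDDDDDDDDmmmmmmmnnnnnnnnnnncccccccccFFFFFFF

Term n consists of 3n+3 D's, followed by n+3 m's, followed by 2n+3 n's, followed by 2n+1 c's, followed by 2n-1 F's (n = 1, 2, …).
For the next term, n = 4, so the run lengths are 15, 7, 11, 9, 7.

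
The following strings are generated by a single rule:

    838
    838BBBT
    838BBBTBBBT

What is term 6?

838BBBTBBBTBBBTBBBTBBBT

Each term is the previous one with BBBT appended.
From 838BBBTBBBT, 3 further steps: 838BBBTBBBT → 838BBBTBBBTBBBT → 838BBBTBBBTBBBTBBBT → (answer).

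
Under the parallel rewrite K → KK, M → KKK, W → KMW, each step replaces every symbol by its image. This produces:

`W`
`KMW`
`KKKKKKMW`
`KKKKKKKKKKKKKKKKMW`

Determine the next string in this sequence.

KKKKKKKKKKKKKKKKKKKKKKKKKKKKKKKKKKKKMW

Applying the rule to each of the 18 symbols of KKKKKKKKKKKKKKKKMW gives the pieces KK KK KK KK KK KK KK KK KK KK KK KK KK KK KK KK KKK KMW, which concatenate to the answer.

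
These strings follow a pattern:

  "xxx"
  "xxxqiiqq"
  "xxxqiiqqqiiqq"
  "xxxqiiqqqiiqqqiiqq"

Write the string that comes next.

Each term is the previous one with qiiqq appended.
Applying this once more to xxxqiiqqqiiqqqiiqq:

xxxqiiqqqiiqqqiiqqqiiqq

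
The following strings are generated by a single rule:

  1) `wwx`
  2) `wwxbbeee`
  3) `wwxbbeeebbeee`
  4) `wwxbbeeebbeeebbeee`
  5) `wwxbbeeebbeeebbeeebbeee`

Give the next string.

Every step adds bbeee to the end: s(k+1) = s(k)·bbeee.
Applying this once more to wwxbbeeebbeeebbeeebbeee:

wwxbbeeebbeeebbeeebbeeebbeee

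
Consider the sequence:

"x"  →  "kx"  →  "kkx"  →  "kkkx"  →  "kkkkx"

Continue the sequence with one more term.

kkkkkx

Every step adds k at the front: s(k+1) = k·s(k).
So the next term is k·kkkkx.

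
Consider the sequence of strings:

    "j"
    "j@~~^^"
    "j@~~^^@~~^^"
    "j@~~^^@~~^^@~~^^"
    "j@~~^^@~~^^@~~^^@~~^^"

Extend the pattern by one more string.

Each term is the previous one with @~~^^ appended.
One more step from j@~~^^@~~^^@~~^^@~~^^ gives the answer.

j@~~^^@~~^^@~~^^@~~^^@~~^^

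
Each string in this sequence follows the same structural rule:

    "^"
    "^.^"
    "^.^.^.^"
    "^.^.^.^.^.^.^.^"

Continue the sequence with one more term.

^.^.^.^.^.^.^.^.^.^.^.^.^.^.^.^

Every step duplicates the string with '.' between the halves.
So the next term is two copies of ^.^.^.^.^.^.^.^ with '.' between the halves.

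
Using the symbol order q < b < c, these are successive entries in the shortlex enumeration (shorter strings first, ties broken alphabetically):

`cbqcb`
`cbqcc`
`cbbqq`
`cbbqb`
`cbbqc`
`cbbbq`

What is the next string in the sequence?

cbbbb

The successor of cbbbq increments the rightmost position that isn't already c and resets every position after it to q.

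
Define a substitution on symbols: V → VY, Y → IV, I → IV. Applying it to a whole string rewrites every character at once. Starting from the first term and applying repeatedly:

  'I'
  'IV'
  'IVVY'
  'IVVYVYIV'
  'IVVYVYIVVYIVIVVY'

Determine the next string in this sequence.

Rewriting the 16 symbols of IVVYVYIVVYIVIVVY one by one yields IV VY VY IV VY IV IV VY VY IV IV VY IV VY VY IV; concatenated:

IVVYVYIVVYIVIVVYVYIVIVVYIVVYVYIV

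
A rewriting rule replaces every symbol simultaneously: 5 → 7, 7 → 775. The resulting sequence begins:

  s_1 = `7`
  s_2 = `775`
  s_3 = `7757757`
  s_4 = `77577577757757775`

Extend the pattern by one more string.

Rewriting the 17 symbols of 77577577757757775 one by one yields 775 775 7 775 775 7 775 775 775 7 775 775 7 775 775 775 7; concatenated:

77577577757757775775775777577577757757757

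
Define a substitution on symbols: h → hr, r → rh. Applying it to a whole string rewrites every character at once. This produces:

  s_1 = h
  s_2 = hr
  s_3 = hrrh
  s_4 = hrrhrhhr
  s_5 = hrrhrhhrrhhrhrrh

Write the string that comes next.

φ(hrrhrhhrrhhrhrrh) expands symbol-by-symbol to hr rh rh hr rh hr hr rh rh hr hr rh hr rh rh hr; joining the 16 pieces gives the next term.

hrrhrhhrrhhrhrrhrhhrhrrhhrrhrhhr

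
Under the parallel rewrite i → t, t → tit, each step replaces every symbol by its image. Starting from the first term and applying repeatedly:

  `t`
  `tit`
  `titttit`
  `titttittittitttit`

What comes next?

titttittittitttittitttittitttittittitttit

Replace each of the 17 characters of titttittittitttit in place — tit t tit tit tit t tit tit t tit tit t tit tit tit t tit — and concatenate.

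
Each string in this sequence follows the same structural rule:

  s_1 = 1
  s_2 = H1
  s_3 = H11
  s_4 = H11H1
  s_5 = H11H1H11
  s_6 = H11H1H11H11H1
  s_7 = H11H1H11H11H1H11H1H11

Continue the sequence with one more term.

H11H1H11H11H1H11H1H11H11H1H11H11H1

This is a Fibonacci-style word recurrence s(k) = s(k−1)·s(k−2): e.g. H1·1 = H11.
Continuing: H11H1H11H11H1H11H1H11 · H11H1H11H11H1 gives term 8.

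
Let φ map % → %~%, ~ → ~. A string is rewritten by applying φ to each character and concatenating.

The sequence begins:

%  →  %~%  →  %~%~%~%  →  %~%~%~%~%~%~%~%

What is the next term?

φ(%~%~%~%~%~%~%~%) expands symbol-by-symbol to %~% ~ %~% ~ %~% ~ %~% ~ %~% ~ %~% ~ %~% ~ %~%; joining the 15 pieces gives the next term.

%~%~%~%~%~%~%~%~%~%~%~%~%~%~%~%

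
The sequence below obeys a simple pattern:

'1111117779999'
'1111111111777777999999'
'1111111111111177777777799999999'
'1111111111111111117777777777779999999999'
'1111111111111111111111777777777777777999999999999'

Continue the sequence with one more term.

1111111111111111111111111177777777777777777799999999999999

Each string has the form 1^{4n+2} 7^{3n} 9^{2n+2} (n = 1, 2, …).
Setting n = 6 gives 26, 18, 14 characters in each block.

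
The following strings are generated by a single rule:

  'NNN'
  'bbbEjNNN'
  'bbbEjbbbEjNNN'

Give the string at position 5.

bbbEjbbbEjbbbEjbbbEjNNN

Every step adds bbbEj at the front: s(k+1) = bbbEj·s(k).
From bbbEjbbbEjNNN, 2 further steps: bbbEjbbbEjNNN → bbbEjbbbEjbbbEjNNN → (answer).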